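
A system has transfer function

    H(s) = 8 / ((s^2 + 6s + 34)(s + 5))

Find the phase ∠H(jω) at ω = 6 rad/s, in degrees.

At s = j6: numerator = 8, denominator = -226 + j168.
∠H = ∠num − ∠den = 0° − (143.37°) = -143.4°.

∠H(j6) ≈ -143.4°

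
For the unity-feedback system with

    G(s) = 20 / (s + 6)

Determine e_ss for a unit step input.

e_ss = 0.2308

G(s) has no poles at the origin.
This is a Type 0 system. Kp = lim_{s→0} G(s) = 20/6 = 10/3.
e_ss = 1/(1 + Kp) = 1/(1 + 10/3) = 3/13 ≈ 0.2308.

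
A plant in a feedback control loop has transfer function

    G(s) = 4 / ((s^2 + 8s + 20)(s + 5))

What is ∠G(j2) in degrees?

At s = j2: numerator = 4, denominator = 48 + j112.
∠G = ∠num − ∠den = 0° − (66.801°) = -66.80°.

∠G(j2) ≈ -66.80°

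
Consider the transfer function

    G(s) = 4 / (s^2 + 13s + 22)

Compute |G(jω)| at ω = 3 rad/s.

Substitute s = j3: numerator = 4, denominator = 13 + j39.
|G(j3)| = |4| / |13 + j39| = 4 / 41.110 ≈ 0.09730.

|G(j3)| ≈ 0.09730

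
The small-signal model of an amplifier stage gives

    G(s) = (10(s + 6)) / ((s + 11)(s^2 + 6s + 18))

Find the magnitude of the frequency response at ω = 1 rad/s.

|G(j1)| ≈ 0.3055

Substitute s = j1: numerator = 60 + j10, denominator = 181 + j83.
|G(j1)| = |60 + j10| / |181 + j83| = 60.828 / 199.12 ≈ 0.3055.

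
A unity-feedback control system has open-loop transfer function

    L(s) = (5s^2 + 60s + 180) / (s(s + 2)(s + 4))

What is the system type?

The denominator has 1 factor of s at the origin (free integrator), so this is a Type 1 system.

Type 1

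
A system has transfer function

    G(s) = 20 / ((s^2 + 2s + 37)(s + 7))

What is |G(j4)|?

Substitute s = j4: numerator = 20, denominator = 115 + j140.
|G(j4)| = |20| / |115 + j140| = 20 / 181.18 ≈ 0.1104.

|G(j4)| ≈ 0.1104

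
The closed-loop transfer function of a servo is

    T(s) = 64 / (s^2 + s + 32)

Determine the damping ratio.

Compare the denominator to the standard form s^2 + 2ζωₙs + ωₙ².
ωₙ² = 32, so ωₙ = √32 ≈ 5.657 rad/s.
2ζωₙ = 1, so ζ = 1/(2·√32) ≈ 0.08839.

ζ ≈ 0.08839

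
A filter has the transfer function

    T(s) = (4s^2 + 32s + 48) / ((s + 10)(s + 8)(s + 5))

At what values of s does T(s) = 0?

s = -2, -6

Set the numerator to zero: 4s^2 + 32s + 48 = 0, i.e. 4·(s^2 + 8s + 12) = 0.
Factoring: (s + 2)(s + 6) = 0.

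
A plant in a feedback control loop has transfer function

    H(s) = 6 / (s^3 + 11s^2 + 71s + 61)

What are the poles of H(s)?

s = -5 ± 6j, -1

The poles are the roots of the denominator s^3 + 11s^2 + 71s + 61 = 0.
Trying s = -1: the polynomial evaluates to 0, so (s + 1) is a factor.
Dividing out leaves s^2 + 10s + 61 = 0.
The quadratic formula then gives s = -5 ± 6j.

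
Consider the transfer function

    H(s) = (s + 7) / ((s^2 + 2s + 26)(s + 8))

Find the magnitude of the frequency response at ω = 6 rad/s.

Substitute s = j6: numerator = 7 + j6, denominator = -152 + j36.
|H(j6)| = |7 + j6| / |-152 + j36| = 9.2195 / 156.20 ≈ 0.05902.

|H(j6)| ≈ 0.05902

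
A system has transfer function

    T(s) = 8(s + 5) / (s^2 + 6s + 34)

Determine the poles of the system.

The poles are the roots of the denominator s^2 + 6s + 34 = 0.
Using the quadratic formula: s = (-6 ± √(-100))/2 = -3 ± 5j.

s = -3 ± 5j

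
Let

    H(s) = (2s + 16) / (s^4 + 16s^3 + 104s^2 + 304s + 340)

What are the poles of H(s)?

s = -3 ± j, -5 ± 3j

The poles are the roots of the denominator s^4 + 16s^3 + 104s^2 + 304s + 340 = 0.
No real roots exist; factor into two real quadratics: (s^2 + 6s + 10)(s^2 + 10s + 34) = 0.
Each quadratic gives a conjugate pair via the quadratic formula.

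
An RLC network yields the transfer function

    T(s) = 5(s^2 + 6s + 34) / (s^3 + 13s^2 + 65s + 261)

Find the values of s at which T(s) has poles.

The poles are the roots of the denominator s^3 + 13s^2 + 65s + 261 = 0.
Trying s = -9: the polynomial evaluates to 0, so (s + 9) is a factor.
Dividing out leaves s^2 + 4s + 29 = 0.
The quadratic formula then gives s = -2 ± 5j.

s = -2 + 5j, -2 - 5j, -9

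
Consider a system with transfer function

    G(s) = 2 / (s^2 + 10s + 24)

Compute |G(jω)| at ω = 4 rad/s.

Substitute s = j4: numerator = 2, denominator = 8 + j40.
|G(j4)| = |2| / |8 + j40| = 2 / 40.792 ≈ 0.04903.

|G(j4)| ≈ 0.04903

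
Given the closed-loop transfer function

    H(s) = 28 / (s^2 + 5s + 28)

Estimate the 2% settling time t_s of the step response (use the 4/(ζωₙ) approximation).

Comparing s^2 + 5s + 28 to s^2 + 2ζωₙs + ωₙ²: ωₙ = √28 ≈ 5.292 rad/s and ζ = 5/(2·√28) ≈ 0.4725.
ζωₙ = 5/2 = 2.5, so t_s ≈ 4/(ζωₙ) = 4/2.5 = 1.600 s.

t_s ≈ 1.600 s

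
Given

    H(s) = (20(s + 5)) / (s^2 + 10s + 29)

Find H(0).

H(0) = 100/29 ≈ 3.448

At s = 0 each factor (s + a) contributes a and each (s^2 + bs + c) contributes c.
H(0) = 20·(5) / ((29)) = 100/29 = 100/29.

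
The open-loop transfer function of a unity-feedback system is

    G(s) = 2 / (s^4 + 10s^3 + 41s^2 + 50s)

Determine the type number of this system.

Factor s from the denominator: s^4 + 10s^3 + 41s^2 + 50s = s·(s^3 + 10s^2 + 41s + 50).
There is 1 pole at the origin, so the system is Type 1.

Type 1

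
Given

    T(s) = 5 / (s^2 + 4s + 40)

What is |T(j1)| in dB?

Substitute s = j1: numerator = 5, denominator = 39 + j4.
|T(j1)| = |5| / |39 + j4| = 5 / 39.205 ≈ 0.1275.
In decibels: 20·log₁₀(0.1275) ≈ -17.9 dB.

|T(j1)|_dB ≈ -17.9 dB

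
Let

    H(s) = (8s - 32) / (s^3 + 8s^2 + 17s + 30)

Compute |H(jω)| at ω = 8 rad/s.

|H(j8)| ≈ 0.1171

Substitute s = j8: numerator = -32 + j64, denominator = -482 - j376.
|H(j8)| = |-32 + j64| / |-482 - j376| = 71.554 / 611.31 ≈ 0.1171.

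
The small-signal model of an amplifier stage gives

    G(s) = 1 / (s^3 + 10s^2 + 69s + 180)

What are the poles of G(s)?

The poles are the roots of the denominator s^3 + 10s^2 + 69s + 180 = 0.
Trying s = -4: the polynomial evaluates to 0, so (s + 4) is a factor.
Dividing out leaves s^2 + 6s + 45 = 0.
The quadratic formula then gives s = -3 ± 6j.

s = -3 + 6j, -3 - 6j, -4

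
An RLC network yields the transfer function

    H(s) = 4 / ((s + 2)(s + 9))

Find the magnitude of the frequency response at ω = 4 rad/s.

Substitute s = j4: numerator = 4, denominator = 2 + j44.
|H(j4)| = |4| / |2 + j44| = 4 / 44.045 ≈ 0.09082.

|H(j4)| ≈ 0.09082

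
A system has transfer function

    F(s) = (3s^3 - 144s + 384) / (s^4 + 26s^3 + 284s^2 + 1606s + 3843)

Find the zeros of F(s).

s = 4, -8, 4

Set the numerator to zero: 3s^3 - 144s + 384 = 0, i.e. 3·(s^3 - 48s + 128) = 0.
Factoring: (s - 4)^2(s + 8) = 0.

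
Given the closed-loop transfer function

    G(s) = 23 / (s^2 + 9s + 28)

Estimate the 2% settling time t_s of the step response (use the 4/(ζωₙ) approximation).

Comparing s^2 + 9s + 28 to s^2 + 2ζωₙs + ωₙ²: ωₙ = √28 ≈ 5.292 rad/s and ζ = 9/(2·√28) ≈ 0.8504.
ζωₙ = 9/2 = 4.5, so t_s ≈ 4/(ζωₙ) = 4/4.5 ≈ 0.8889 s.

t_s ≈ 0.8889 s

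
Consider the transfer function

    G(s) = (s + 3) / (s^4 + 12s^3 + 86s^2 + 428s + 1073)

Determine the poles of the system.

The poles are the roots of the denominator s^4 + 12s^3 + 86s^2 + 428s + 1073 = 0.
No real roots exist; factor into two real quadratics: (s^2 + 10s + 29)(s^2 + 2s + 37) = 0.
Each quadratic gives a conjugate pair via the quadratic formula.

s = -5 + 2j, -5 - 2j, -1 + 6j, -1 - 6j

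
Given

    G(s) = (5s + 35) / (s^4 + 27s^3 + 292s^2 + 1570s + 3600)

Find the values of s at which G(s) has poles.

s = -5 + 5j, -5 - 5j, -8, -9

The poles are the roots of the denominator s^4 + 27s^3 + 292s^2 + 1570s + 3600 = 0.
Trying s = -8: the polynomial evaluates to 0, so (s + 8) is a factor.
Dividing out leaves s^3 + 19s^2 + 140s + 450 = 0.
This factors further as (s^2 + 10s + 50)(s + 9) = 0.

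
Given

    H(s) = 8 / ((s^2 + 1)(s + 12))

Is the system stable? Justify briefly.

marginally stable

The poles can be read from the denominator factors: s = ±j, -12.
Since the simple pole(s) at s = j, -j lie on the jω-axis with none in the right half-plane, the system is marginally stable.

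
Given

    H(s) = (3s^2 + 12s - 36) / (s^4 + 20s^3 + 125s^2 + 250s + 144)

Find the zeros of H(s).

s = -6, 2

Set the numerator to zero: 3s^2 + 12s - 36 = 0, i.e. 3·(s^2 + 4s - 12) = 0.
Factoring: (s + 6)(s - 2) = 0.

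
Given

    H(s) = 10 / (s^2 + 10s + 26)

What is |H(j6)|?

|H(j6)| ≈ 0.1644

Substitute s = j6: numerator = 10, denominator = -10 + j60.
|H(j6)| = |10| / |-10 + j60| = 10 / 60.828 ≈ 0.1644.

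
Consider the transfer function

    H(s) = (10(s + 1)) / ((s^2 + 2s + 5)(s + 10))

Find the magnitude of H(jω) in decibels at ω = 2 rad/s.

|H(j2)|_dB ≈ -5.49 dB

Substitute s = j2: numerator = 10 + j20, denominator = 2 + j42.
|H(j2)| = |10 + j20| / |2 + j42| = 22.361 / 42.048 ≈ 0.5318.
In decibels: 20·log₁₀(0.5318) ≈ -5.49 dB.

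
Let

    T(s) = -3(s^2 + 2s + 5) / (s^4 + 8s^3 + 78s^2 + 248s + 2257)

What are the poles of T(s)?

s = 1 + 6j, 1 - 6j, -5 + 6j, -5 - 6j

The poles are the roots of the denominator s^4 + 8s^3 + 78s^2 + 248s + 2257 = 0.
No real roots exist; factor into two real quadratics: (s^2 - 2s + 37)(s^2 + 10s + 61) = 0.
Each quadratic gives a conjugate pair via the quadratic formula.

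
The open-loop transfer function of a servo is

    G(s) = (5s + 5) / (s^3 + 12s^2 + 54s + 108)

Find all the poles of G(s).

s = -3 + 3j, -3 - 3j, -6

The poles are the roots of the denominator s^3 + 12s^2 + 54s + 108 = 0.
Trying s = -6: the polynomial evaluates to 0, so (s + 6) is a factor.
Dividing out leaves s^2 + 6s + 18 = 0.
The quadratic formula then gives s = -3 ± 3j.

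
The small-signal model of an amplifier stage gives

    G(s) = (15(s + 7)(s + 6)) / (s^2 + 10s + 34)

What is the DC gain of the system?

G(0) = 315/17 ≈ 18.53

At s = 0 each factor (s + a) contributes a and each (s^2 + bs + c) contributes c.
G(0) = 15·(7) · (6) / ((34)) = 630/34 = 315/17.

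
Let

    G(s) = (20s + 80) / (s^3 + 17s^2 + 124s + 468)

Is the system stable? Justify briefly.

The denominator s^3 + 17s^2 + 124s + 468 factors as (s^2 + 8s + 52)(s + 9), giving poles at s = -4 ± 6j, -9.
Since all poles lie strictly in the left half-plane, the system is stable.

stable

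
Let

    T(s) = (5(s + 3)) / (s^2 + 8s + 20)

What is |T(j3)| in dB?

Substitute s = j3: numerator = 15 + j15, denominator = 11 + j24.
|T(j3)| = |15 + j15| / |11 + j24| = 21.213 / 26.401 ≈ 0.8035.
In decibels: 20·log₁₀(0.8035) ≈ -1.90 dB.

|T(j3)|_dB ≈ -1.90 dB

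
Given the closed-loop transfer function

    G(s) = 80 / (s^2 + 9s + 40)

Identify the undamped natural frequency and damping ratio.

Compare the denominator to the standard form s^2 + 2ζωₙs + ωₙ².
ωₙ² = 40, so ωₙ = √40 ≈ 6.325 rad/s.
2ζωₙ = 9, so ζ = 9/(2·√40) ≈ 0.7115.

ωₙ ≈ 6.325 rad/s, ζ ≈ 0.7115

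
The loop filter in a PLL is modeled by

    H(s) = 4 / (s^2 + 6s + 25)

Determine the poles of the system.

s = -3 ± 4j

The poles are the roots of the denominator s^2 + 6s + 25 = 0.
Using the quadratic formula: s = (-6 ± √(-64))/2 = -3 ± 4j.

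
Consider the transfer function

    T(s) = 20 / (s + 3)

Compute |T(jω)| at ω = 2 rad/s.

Substitute s = j2: numerator = 20, denominator = 3 + j2.
|T(j2)| = |20| / |3 + j2| = 20 / 3.6056 ≈ 5.547.

|T(j2)| ≈ 5.547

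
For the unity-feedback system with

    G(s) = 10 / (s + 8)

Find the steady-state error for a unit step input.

G(s) has no poles at the origin.
This is a Type 0 system. Kp = lim_{s→0} G(s) = 10/8 = 5/4.
e_ss = 1/(1 + Kp) = 1/(1 + 5/4) = 4/9 ≈ 0.4444.

e_ss = 0.4444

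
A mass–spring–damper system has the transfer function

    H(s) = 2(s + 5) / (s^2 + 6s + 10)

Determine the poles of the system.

s = -3 + j, -3 - j

The poles are the roots of the denominator s^2 + 6s + 10 = 0.
Using the quadratic formula: s = (-6 ± √(-4))/2 = -3 ± 1j.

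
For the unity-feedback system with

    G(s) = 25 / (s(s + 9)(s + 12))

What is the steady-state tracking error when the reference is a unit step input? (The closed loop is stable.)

e_ss = 0

G(s) has one pole at the origin.
This is a Type 1 system; for a step input the steady-state error is zero.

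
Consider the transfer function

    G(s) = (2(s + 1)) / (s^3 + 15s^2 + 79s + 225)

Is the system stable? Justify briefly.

The denominator s^3 + 15s^2 + 79s + 225 factors as (s^2 + 6s + 25)(s + 9), giving poles at s = -3 ± 4j, -9.
Since all poles lie strictly in the left half-plane, the system is stable.

stable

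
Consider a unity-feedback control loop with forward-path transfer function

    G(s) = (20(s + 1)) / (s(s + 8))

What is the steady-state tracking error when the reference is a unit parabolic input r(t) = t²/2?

G(s) has one pole at the origin.
This is a Type 1 system; Ka = lim_{s→0} s^2·G(s) = 0, so the steady-state error for a parabola input is infinite.

e_ss = ∞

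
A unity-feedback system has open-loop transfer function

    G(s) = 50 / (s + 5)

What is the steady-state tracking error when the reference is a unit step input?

e_ss = 0.09091

G(s) has no poles at the origin.
This is a Type 0 system. Kp = lim_{s→0} G(s) = 50/5 = 10.
e_ss = 1/(1 + Kp) = 1/(1 + 10) = 1/11 ≈ 0.09091.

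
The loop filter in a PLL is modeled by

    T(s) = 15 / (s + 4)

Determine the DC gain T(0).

T(0) = 15/4 ≈ 3.750

At s = 0 each factor (s + a) contributes a and each (s^2 + bs + c) contributes c.
T(0) = 15·1 / ((4)) = 15/4 = 15/4.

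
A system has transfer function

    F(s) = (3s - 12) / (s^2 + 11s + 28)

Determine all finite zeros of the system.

Set the numerator to zero: 3s - 12 = 0, i.e. 3·(s - 4) = 0.
So s = 4.

s = 4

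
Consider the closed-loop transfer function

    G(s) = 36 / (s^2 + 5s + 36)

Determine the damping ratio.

Compare the denominator to the standard form s^2 + 2ζωₙs + ωₙ².
ωₙ² = 36, so ωₙ = 6 rad/s.
2ζωₙ = 5, so ζ = 5/(2·6) ≈ 0.4167.

ζ ≈ 0.4167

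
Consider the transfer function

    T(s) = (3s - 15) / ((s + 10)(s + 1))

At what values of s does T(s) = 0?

Set the numerator to zero: 3s - 15 = 0, i.e. 3·(s - 5) = 0.
So s = 5.

s = 5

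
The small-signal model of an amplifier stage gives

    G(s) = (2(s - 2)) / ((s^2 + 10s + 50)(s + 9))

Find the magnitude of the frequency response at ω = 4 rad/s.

Substitute s = j4: numerator = -4 + j8, denominator = 146 + j496.
|G(j4)| = |-4 + j8| / |146 + j496| = 8.9443 / 517.04 ≈ 0.01730.

|G(j4)| ≈ 0.01730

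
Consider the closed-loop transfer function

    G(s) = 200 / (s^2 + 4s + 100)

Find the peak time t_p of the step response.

t_p ≈ 0.3206 s

Comparing s^2 + 4s + 100 to s^2 + 2ζωₙs + ωₙ²: ωₙ = 10 rad/s and ζ = 4/(2·10) = 0.2.
ζωₙ = 4/2 = 2, so ω_d = ωₙ√(1−ζ²) = √(ωₙ² − (ζωₙ)²) = √(100 − 2²) = √96 ≈ 9.798 rad/s.
t_p = π/ω_d = π/9.798 ≈ 0.3206 s.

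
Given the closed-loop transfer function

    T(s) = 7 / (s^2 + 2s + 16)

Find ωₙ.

ωₙ = 4 rad/s

Compare the denominator to the standard form s^2 + 2ζωₙs + ωₙ².
ωₙ² = 16, so ωₙ = 4 rad/s.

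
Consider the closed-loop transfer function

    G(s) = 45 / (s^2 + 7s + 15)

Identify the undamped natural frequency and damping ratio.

ωₙ ≈ 3.873 rad/s, ζ ≈ 0.9037

Compare the denominator to the standard form s^2 + 2ζωₙs + ωₙ².
ωₙ² = 15, so ωₙ = √15 ≈ 3.873 rad/s.
2ζωₙ = 7, so ζ = 7/(2·√15) ≈ 0.9037.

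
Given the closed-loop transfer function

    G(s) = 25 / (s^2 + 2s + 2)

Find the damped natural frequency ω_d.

ω_d = 1 rad/s

Comparing s^2 + 2s + 2 to s^2 + 2ζωₙs + ωₙ²: ωₙ = √2 ≈ 1.414 rad/s and ζ = 2/(2·√2) ≈ 0.7071.
ζωₙ = 2/2 = 1, so ω_d = ωₙ√(1−ζ²) = √(ωₙ² − (ζωₙ)²) = √(2 − 1²) = √1 = 1 rad/s.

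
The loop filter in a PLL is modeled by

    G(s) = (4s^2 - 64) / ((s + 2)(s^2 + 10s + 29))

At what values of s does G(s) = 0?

Set the numerator to zero: 4s^2 - 64 = 0, i.e. 4·(s^2 - 16) = 0.
Factoring: (s - 4)(s + 4) = 0.

s = 4, -4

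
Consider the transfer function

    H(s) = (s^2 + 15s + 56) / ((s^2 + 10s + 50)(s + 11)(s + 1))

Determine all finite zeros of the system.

s = -7, -8

Set the numerator to zero: s^2 + 15s + 56 = 0.
Factoring: (s + 7)(s + 8) = 0.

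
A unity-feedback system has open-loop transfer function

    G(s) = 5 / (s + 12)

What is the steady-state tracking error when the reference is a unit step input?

G(s) has no poles at the origin.
This is a Type 0 system. Kp = lim_{s→0} G(s) = 5/12.
e_ss = 1/(1 + Kp) = 1/(1 + 5/12) = 12/17 ≈ 0.7059.

e_ss = 0.7059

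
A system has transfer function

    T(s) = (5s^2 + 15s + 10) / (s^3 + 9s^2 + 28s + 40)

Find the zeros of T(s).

s = -2, -1

Set the numerator to zero: 5s^2 + 15s + 10 = 0, i.e. 5·(s^2 + 3s + 2) = 0.
Factoring: (s + 2)(s + 1) = 0.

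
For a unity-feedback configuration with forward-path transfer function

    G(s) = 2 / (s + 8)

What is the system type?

Type 0

The denominator has no factor of s at the origin — no free integrator — so this is a Type 0 system.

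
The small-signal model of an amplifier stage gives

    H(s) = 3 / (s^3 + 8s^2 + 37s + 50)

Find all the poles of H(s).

The poles are the roots of the denominator s^3 + 8s^2 + 37s + 50 = 0.
Trying s = -2: the polynomial evaluates to 0, so (s + 2) is a factor.
Dividing out leaves s^2 + 6s + 25 = 0.
The quadratic formula then gives s = -3 ± 4j.

s = -3 + 4j, -3 - 4j, -2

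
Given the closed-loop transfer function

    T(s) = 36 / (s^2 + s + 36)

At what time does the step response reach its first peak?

t_p ≈ 0.5254 s

Comparing s^2 + s + 36 to s^2 + 2ζωₙs + ωₙ²: ωₙ = 6 rad/s and ζ = 1/(2·6) ≈ 0.08333.
ζωₙ = 1/2 = 0.5, so ω_d = ωₙ√(1−ζ²) = √(ωₙ² − (ζωₙ)²) = √(36 − 0.5²) = √35.75 ≈ 5.979 rad/s.
t_p = π/ω_d = π/5.979 ≈ 0.5254 s.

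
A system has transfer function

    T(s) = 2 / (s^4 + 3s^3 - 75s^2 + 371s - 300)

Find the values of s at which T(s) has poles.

s = -12, 1, 4 + 3j, 4 - 3j

The poles are the roots of the denominator s^4 + 3s^3 - 75s^2 + 371s - 300 = 0.
Trying s = -12: the polynomial evaluates to 0, so (s + 12) is a factor.
Dividing out leaves s^3 - 9s^2 + 33s - 25 = 0.
This factors further as (s - 1)(s^2 - 8s + 25) = 0.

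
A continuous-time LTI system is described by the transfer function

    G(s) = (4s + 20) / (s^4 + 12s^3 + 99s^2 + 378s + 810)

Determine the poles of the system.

s = -3 ± 3j, -3 ± 6j

The poles are the roots of the denominator s^4 + 12s^3 + 99s^2 + 378s + 810 = 0.
No real roots exist; factor into two real quadratics: (s^2 + 6s + 18)(s^2 + 6s + 45) = 0.
Each quadratic gives a conjugate pair via the quadratic formula.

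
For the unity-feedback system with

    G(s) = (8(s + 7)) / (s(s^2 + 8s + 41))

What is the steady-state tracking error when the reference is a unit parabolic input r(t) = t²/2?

G(s) has one pole at the origin.
This is a Type 1 system; Ka = lim_{s→0} s^2·G(s) = 0, so the steady-state error for a parabola input is infinite.

e_ss = ∞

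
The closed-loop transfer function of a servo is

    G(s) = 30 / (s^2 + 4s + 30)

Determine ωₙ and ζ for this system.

ωₙ ≈ 5.477 rad/s, ζ ≈ 0.3651

Compare the denominator to the standard form s^2 + 2ζωₙs + ωₙ².
ωₙ² = 30, so ωₙ = √30 ≈ 5.477 rad/s.
2ζωₙ = 4, so ζ = 4/(2·√30) ≈ 0.3651.
With ζ = 0.3651 the response is underdamped.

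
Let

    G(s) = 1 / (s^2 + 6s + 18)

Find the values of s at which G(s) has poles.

s = -3 ± 3j

The poles are the roots of the denominator s^2 + 6s + 18 = 0.
Using the quadratic formula: s = (-6 ± √(-36))/2 = -3 ± 3j.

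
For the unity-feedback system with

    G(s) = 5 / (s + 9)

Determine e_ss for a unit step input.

e_ss = 0.6429

G(s) has no poles at the origin.
This is a Type 0 system. Kp = lim_{s→0} G(s) = 5/9.
e_ss = 1/(1 + Kp) = 1/(1 + 5/9) = 9/14 ≈ 0.6429.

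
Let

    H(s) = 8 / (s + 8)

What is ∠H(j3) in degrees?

At s = j3: numerator = 8, denominator = 8 + j3.
∠H = ∠num − ∠den = 0° − (20.556°) = -20.56°.

∠H(j3) ≈ -20.56°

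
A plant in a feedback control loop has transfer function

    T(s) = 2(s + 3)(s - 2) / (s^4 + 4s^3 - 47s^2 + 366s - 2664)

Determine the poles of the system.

The poles are the roots of the denominator s^4 + 4s^3 - 47s^2 + 366s - 2664 = 0.
Trying s = -12: the polynomial evaluates to 0, so (s + 12) is a factor.
Dividing out leaves s^3 - 8s^2 + 49s - 222 = 0.
This factors further as (s^2 - 2s + 37)(s - 6) = 0.

s = 1 ± 6j, -12, 6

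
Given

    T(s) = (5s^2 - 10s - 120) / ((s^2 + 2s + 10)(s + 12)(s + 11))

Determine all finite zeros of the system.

Set the numerator to zero: 5s^2 - 10s - 120 = 0, i.e. 5·(s^2 - 2s - 24) = 0.
Factoring: (s + 4)(s - 6) = 0.

s = -4, 6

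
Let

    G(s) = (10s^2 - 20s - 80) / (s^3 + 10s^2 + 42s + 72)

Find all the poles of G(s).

The poles are the roots of the denominator s^3 + 10s^2 + 42s + 72 = 0.
Trying s = -4: the polynomial evaluates to 0, so (s + 4) is a factor.
Dividing out leaves s^2 + 6s + 18 = 0.
The quadratic formula then gives s = -3 ± 3j.

s = -3 ± 3j, -4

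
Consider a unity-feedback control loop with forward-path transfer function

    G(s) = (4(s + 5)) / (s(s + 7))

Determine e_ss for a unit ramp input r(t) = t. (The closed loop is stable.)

G(s) has one pole at the origin.
This is a Type 1 system. Kv = lim_{s→0} s·G(s) = 20/7.
e_ss = 1/Kv = 1/(20/7) = 7/20 ≈ 0.3500.

e_ss = 0.3500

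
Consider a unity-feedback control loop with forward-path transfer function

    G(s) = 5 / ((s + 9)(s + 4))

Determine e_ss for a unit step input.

e_ss = 0.8780

G(s) has no poles at the origin.
This is a Type 0 system. Kp = lim_{s→0} G(s) = 5/36.
e_ss = 1/(1 + Kp) = 1/(1 + 5/36) = 36/41 ≈ 0.8780.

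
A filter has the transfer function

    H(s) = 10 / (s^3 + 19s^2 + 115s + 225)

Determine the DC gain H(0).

H(0) = 2/45 ≈ 0.04444

Set s = 0: H(0) = (10) / (225) = 2/45.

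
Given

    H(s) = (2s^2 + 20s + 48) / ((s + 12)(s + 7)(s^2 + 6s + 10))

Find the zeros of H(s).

s = -6, -4

Set the numerator to zero: 2s^2 + 20s + 48 = 0, i.e. 2·(s^2 + 10s + 24) = 0.
Factoring: (s + 6)(s + 4) = 0.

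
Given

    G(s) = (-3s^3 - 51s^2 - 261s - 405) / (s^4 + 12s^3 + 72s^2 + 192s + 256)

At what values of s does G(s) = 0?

Set the numerator to zero: -3s^3 - 51s^2 - 261s - 405 = 0, i.e. -3·(s^3 + 17s^2 + 87s + 135) = 0.
Factoring: (s + 9)(s + 5)(s + 3) = 0.

s = -9, -5, -3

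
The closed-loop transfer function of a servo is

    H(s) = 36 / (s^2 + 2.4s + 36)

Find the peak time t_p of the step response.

t_p ≈ 0.5344 s

Comparing s^2 + 2.4s + 36 to s^2 + 2ζωₙs + ωₙ²: ωₙ = 6 rad/s and ζ = 2.4/(2·6) = 0.2.
ζωₙ = 2.4/2 = 1.2, so ω_d = ωₙ√(1−ζ²) = √(ωₙ² − (ζωₙ)²) = √(36 − 1.2²) = √34.56 ≈ 5.879 rad/s.
t_p = π/ω_d = π/5.879 ≈ 0.5344 s.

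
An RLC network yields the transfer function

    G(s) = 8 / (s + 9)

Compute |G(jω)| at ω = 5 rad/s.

|G(j5)| ≈ 0.7770

Substitute s = j5: numerator = 8, denominator = 9 + j5.
|G(j5)| = |8| / |9 + j5| = 8 / 10.296 ≈ 0.7770.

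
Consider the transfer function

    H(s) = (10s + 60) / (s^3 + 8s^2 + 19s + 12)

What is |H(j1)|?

Substitute s = j1: numerator = 60 + j10, denominator = 4 + j18.
|H(j1)| = |60 + j10| / |4 + j18| = 60.828 / 18.439 ≈ 3.299.

|H(j1)| ≈ 3.299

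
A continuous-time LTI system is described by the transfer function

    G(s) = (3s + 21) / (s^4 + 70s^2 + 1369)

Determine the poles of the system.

s = 1 ± 6j, -1 ± 6j

The poles are the roots of the denominator s^4 + 70s^2 + 1369 = 0.
No real roots exist; factor into two real quadratics: (s^2 - 2s + 37)(s^2 + 2s + 37) = 0.
Each quadratic gives a conjugate pair via the quadratic formula.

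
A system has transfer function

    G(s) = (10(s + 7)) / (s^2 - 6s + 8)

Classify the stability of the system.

unstable

The denominator s^2 - 6s + 8 factors as (s - 2)(s - 4), giving poles at s = 2, 4.
Since the pole(s) at s = 2, 4 lie in the right half-plane, the system is unstable.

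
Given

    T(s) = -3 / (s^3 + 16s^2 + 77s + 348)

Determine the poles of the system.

s = -2 + 5j, -2 - 5j, -12

The poles are the roots of the denominator s^3 + 16s^2 + 77s + 348 = 0.
Trying s = -12: the polynomial evaluates to 0, so (s + 12) is a factor.
Dividing out leaves s^2 + 4s + 29 = 0.
The quadratic formula then gives s = -2 ± 5j.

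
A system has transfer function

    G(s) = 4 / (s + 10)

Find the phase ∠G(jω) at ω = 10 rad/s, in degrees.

∠G(j10) ≈ -45°

At s = j10: numerator = 4, denominator = 10 + j10.
∠G = ∠num − ∠den = 0° − (45°) = -45°.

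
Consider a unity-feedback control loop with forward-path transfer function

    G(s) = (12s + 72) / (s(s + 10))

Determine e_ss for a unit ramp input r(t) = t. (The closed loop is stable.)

G(s) has one pole at the origin.
This is a Type 1 system. Kv = lim_{s→0} s·G(s) = 72/10 = 36/5.
e_ss = 1/Kv = 1/(36/5) = 5/36 ≈ 0.1389.

e_ss = 0.1389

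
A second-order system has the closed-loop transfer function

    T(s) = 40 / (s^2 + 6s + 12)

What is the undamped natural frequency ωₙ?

ωₙ ≈ 3.464 rad/s

Compare the denominator to the standard form s^2 + 2ζωₙs + ωₙ².
ωₙ² = 12, so ωₙ = √12 ≈ 3.464 rad/s.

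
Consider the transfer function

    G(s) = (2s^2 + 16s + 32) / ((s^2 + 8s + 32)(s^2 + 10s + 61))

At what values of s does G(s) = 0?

s = -4, -4

Set the numerator to zero: 2s^2 + 16s + 32 = 0, i.e. 2·(s^2 + 8s + 16) = 0.
Factoring: (s + 4)^2 = 0.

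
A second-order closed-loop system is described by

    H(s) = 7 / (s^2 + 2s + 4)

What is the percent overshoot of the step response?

%OS ≈ 16.3%

Comparing s^2 + 2s + 4 to s^2 + 2ζωₙs + ωₙ²: ωₙ = 2 rad/s and ζ = 2/(2·2) = 0.5.
%OS = 100·exp(−πζ/√(1−ζ²)) = 100·exp(−π·0.5/√(1−0.5²)) ≈ 16.3%.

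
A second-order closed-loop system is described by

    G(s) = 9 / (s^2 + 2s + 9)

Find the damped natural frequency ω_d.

Comparing s^2 + 2s + 9 to s^2 + 2ζωₙs + ωₙ²: ωₙ = 3 rad/s and ζ = 2/(2·3) ≈ 0.3333.
ζωₙ = 2/2 = 1, so ω_d = ωₙ√(1−ζ²) = √(ωₙ² − (ζωₙ)²) = √(9 − 1²) = √8 ≈ 2.828 rad/s.

ω_d ≈ 2.828 rad/s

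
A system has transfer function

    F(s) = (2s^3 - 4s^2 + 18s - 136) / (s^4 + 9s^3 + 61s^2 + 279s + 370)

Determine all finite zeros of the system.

Set the numerator to zero: 2s^3 - 4s^2 + 18s - 136 = 0, i.e. 2·(s^3 - 2s^2 + 9s - 68) = 0.
Factoring: (s^2 + 2s + 17)(s - 4) = 0.

s = -1 ± 4j, 4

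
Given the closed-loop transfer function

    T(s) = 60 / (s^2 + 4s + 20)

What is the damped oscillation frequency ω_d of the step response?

Comparing s^2 + 4s + 20 to s^2 + 2ζωₙs + ωₙ²: ωₙ = √20 ≈ 4.472 rad/s and ζ = 4/(2·√20) ≈ 0.4472.
ζωₙ = 4/2 = 2, so ω_d = ωₙ√(1−ζ²) = √(ωₙ² − (ζωₙ)²) = √(20 − 2²) = √16 = 4 rad/s.

ω_d = 4 rad/s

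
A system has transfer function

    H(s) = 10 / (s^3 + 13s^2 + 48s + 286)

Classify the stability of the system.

stable

The denominator s^3 + 13s^2 + 48s + 286 factors as (s^2 + 2s + 26)(s + 11), giving poles at s = -1 ± 5j, -11.
Since all poles lie strictly in the left half-plane, the system is stable.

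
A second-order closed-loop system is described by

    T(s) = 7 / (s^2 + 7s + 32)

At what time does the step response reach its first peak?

t_p ≈ 0.7069 s

Comparing s^2 + 7s + 32 to s^2 + 2ζωₙs + ωₙ²: ωₙ = √32 ≈ 5.657 rad/s and ζ = 7/(2·√32) ≈ 0.6187.
ζωₙ = 7/2 = 3.5, so ω_d = ωₙ√(1−ζ²) = √(ωₙ² − (ζωₙ)²) = √(32 − 3.5²) = √19.75 ≈ 4.444 rad/s.
t_p = π/ω_d = π/4.444 ≈ 0.7069 s.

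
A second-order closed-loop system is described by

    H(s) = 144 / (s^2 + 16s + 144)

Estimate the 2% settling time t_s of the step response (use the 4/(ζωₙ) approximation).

t_s ≈ 0.5000 s

Comparing s^2 + 16s + 144 to s^2 + 2ζωₙs + ωₙ²: ωₙ = 12 rad/s and ζ = 16/(2·12) ≈ 0.6667.
ζωₙ = 16/2 = 8, so t_s ≈ 4/(ζωₙ) = 4/8 = 0.5000 s.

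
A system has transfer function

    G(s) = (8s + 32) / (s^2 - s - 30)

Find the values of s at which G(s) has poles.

The poles are the roots of the denominator s^2 - s - 30 = 0.
Factoring: (s - 6)(s + 5) = 0, so s = 6 and s = -5.

s = 6, -5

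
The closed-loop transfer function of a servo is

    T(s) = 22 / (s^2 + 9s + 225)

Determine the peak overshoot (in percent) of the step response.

%OS ≈ 37.2%

Comparing s^2 + 9s + 225 to s^2 + 2ζωₙs + ωₙ²: ωₙ = 15 rad/s and ζ = 9/(2·15) = 0.3.
%OS = 100·exp(−πζ/√(1−ζ²)) = 100·exp(−π·0.3/√(1−0.3²)) ≈ 37.2%.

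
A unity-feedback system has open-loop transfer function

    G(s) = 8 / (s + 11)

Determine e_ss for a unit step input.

G(s) has no poles at the origin.
This is a Type 0 system. Kp = lim_{s→0} G(s) = 8/11.
e_ss = 1/(1 + Kp) = 1/(1 + 8/11) = 11/19 ≈ 0.5789.

e_ss = 0.5789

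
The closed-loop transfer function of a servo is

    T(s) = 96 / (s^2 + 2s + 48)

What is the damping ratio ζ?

ζ ≈ 0.1443

Compare the denominator to the standard form s^2 + 2ζωₙs + ωₙ².
ωₙ² = 48, so ωₙ = √48 ≈ 6.928 rad/s.
2ζωₙ = 2, so ζ = 2/(2·√48) ≈ 0.1443.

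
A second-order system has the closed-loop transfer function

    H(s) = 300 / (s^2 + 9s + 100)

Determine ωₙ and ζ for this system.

ωₙ = 10 rad/s, ζ = 0.45

Compare the denominator to the standard form s^2 + 2ζωₙs + ωₙ².
ωₙ² = 100, so ωₙ = 10 rad/s.
2ζωₙ = 9, so ζ = 9/(2·10) = 0.45.
With ζ = 0.45 the response is underdamped.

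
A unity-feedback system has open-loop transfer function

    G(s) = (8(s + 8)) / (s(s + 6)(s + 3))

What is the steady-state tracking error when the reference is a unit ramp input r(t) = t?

e_ss = 0.2812

G(s) has one pole at the origin.
This is a Type 1 system. Kv = lim_{s→0} s·G(s) = 64/18 = 32/9.
e_ss = 1/Kv = 1/(32/9) = 9/32 ≈ 0.2812.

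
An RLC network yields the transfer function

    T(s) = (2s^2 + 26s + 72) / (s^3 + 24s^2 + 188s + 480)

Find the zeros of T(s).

Set the numerator to zero: 2s^2 + 26s + 72 = 0, i.e. 2·(s^2 + 13s + 36) = 0.
Factoring: (s + 9)(s + 4) = 0.

s = -9, -4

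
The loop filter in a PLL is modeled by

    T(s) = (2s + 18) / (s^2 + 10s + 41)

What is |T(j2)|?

Substitute s = j2: numerator = 18 + j4, denominator = 37 + j20.
|T(j2)| = |18 + j4| / |37 + j20| = 18.439 / 42.059 ≈ 0.4384.

|T(j2)| ≈ 0.4384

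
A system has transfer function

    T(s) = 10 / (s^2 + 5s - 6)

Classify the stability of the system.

unstable

The denominator s^2 + 5s - 6 factors as (s - 1)(s + 6), giving poles at s = 1, -6.
Since the pole(s) at s = 1 lie in the right half-plane, the system is unstable.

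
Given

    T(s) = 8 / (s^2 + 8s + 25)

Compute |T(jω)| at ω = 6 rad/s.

|T(j6)| ≈ 0.1625

Substitute s = j6: numerator = 8, denominator = -11 + j48.
|T(j6)| = |8| / |-11 + j48| = 8 / 49.244 ≈ 0.1625.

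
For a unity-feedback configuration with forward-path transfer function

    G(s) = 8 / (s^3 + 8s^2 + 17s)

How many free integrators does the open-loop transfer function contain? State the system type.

Type 1

Factor s from the denominator: s^3 + 8s^2 + 17s = s·(s^2 + 8s + 17).
There is 1 pole at the origin, so the system is Type 1.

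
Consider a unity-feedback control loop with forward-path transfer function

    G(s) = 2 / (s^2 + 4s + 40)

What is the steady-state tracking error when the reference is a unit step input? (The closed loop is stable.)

G(s) has no poles at the origin.
This is a Type 0 system. Kp = lim_{s→0} G(s) = 2/40 = 1/20.
e_ss = 1/(1 + Kp) = 1/(1 + 1/20) = 20/21 ≈ 0.9524.

e_ss = 0.9524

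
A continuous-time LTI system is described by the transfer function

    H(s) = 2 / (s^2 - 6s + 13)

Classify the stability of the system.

unstable

The denominator s^2 - 6s + 13 factors as (s^2 - 6s + 13), giving poles at s = 3 + 2j, 3 - 2j.
Since the pole(s) at s = 3 + 2j, 3 - 2j lie in the right half-plane, the system is unstable.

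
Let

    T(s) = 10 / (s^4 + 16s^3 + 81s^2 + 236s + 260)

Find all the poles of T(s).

s = -2 ± 3j, -2, -10

The poles are the roots of the denominator s^4 + 16s^3 + 81s^2 + 236s + 260 = 0.
Trying s = -2: the polynomial evaluates to 0, so (s + 2) is a factor.
Dividing out leaves s^3 + 14s^2 + 53s + 130 = 0.
This factors further as (s^2 + 4s + 13)(s + 10) = 0.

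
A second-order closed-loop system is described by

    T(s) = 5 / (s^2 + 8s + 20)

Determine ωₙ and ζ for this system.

Compare the denominator to the standard form s^2 + 2ζωₙs + ωₙ².
ωₙ² = 20, so ωₙ = √20 ≈ 4.472 rad/s.
2ζωₙ = 8, so ζ = 8/(2·√20) ≈ 0.8944.
With ζ = 0.8944 the response is underdamped.

ωₙ ≈ 4.472 rad/s, ζ ≈ 0.8944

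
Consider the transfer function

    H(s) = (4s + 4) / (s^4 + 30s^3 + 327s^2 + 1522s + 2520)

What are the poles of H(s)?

s = -4, -7, -10, -9

The poles are the roots of the denominator s^4 + 30s^3 + 327s^2 + 1522s + 2520 = 0.
Trying s = -4: the polynomial evaluates to 0, so (s + 4) is a factor.
Dividing out leaves s^3 + 26s^2 + 223s + 630 = 0.
This factors further as (s + 7)(s + 10)(s + 9) = 0.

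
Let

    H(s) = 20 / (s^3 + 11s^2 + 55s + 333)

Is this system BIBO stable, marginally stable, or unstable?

stable

The denominator s^3 + 11s^2 + 55s + 333 factors as (s^2 + 2s + 37)(s + 9), giving poles at s = -1 + 6j, -1 - 6j, -9.
Since all poles lie strictly in the left half-plane, the system is stable.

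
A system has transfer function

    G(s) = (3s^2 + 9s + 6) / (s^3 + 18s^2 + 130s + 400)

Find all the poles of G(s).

s = -5 ± 5j, -8

The poles are the roots of the denominator s^3 + 18s^2 + 130s + 400 = 0.
Trying s = -8: the polynomial evaluates to 0, so (s + 8) is a factor.
Dividing out leaves s^2 + 10s + 50 = 0.
The quadratic formula then gives s = -5 ± 5j.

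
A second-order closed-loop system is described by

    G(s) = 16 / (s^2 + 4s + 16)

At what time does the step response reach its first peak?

Comparing s^2 + 4s + 16 to s^2 + 2ζωₙs + ωₙ²: ωₙ = 4 rad/s and ζ = 4/(2·4) = 0.5.
ζωₙ = 4/2 = 2, so ω_d = ωₙ√(1−ζ²) = √(ωₙ² − (ζωₙ)²) = √(16 − 2²) = √12 ≈ 3.464 rad/s.
t_p = π/ω_d = π/3.464 ≈ 0.9069 s.

t_p ≈ 0.9069 s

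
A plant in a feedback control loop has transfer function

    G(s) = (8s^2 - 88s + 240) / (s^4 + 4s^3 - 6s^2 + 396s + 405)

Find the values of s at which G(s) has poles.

The poles are the roots of the denominator s^4 + 4s^3 - 6s^2 + 396s + 405 = 0.
Trying s = -9: the polynomial evaluates to 0, so (s + 9) is a factor.
Dividing out leaves s^3 - 5s^2 + 39s + 45 = 0.
This factors further as (s^2 - 6s + 45)(s + 1) = 0.

s = 3 ± 6j, -9, -1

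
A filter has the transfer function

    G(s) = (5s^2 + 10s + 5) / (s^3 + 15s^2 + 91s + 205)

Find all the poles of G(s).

s = -5, -5 + 4j, -5 - 4j

The poles are the roots of the denominator s^3 + 15s^2 + 91s + 205 = 0.
Trying s = -5: the polynomial evaluates to 0, so (s + 5) is a factor.
Dividing out leaves s^2 + 10s + 41 = 0.
The quadratic formula then gives s = -5 ± 4j.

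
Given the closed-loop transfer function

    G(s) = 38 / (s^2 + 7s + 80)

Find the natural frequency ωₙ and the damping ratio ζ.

Compare the denominator to the standard form s^2 + 2ζωₙs + ωₙ².
ωₙ² = 80, so ωₙ = √80 ≈ 8.944 rad/s.
2ζωₙ = 7, so ζ = 7/(2·√80) ≈ 0.3913.
With ζ = 0.3913 the response is underdamped.

ωₙ ≈ 8.944 rad/s, ζ ≈ 0.3913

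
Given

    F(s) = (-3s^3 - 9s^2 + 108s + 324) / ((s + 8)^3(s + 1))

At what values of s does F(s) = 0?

Set the numerator to zero: -3s^3 - 9s^2 + 108s + 324 = 0, i.e. -3·(s^3 + 3s^2 - 36s - 108) = 0.
Factoring: (s + 6)(s + 3)(s - 6) = 0.

s = -6, -3, 6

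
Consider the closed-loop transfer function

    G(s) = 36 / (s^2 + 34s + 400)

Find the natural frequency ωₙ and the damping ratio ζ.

ωₙ = 20 rad/s, ζ = 0.85

Compare the denominator to the standard form s^2 + 2ζωₙs + ωₙ².
ωₙ² = 400, so ωₙ = 20 rad/s.
2ζωₙ = 34, so ζ = 34/(2·20) = 0.85.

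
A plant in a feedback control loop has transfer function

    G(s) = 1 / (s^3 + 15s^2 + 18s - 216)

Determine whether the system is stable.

unstable

The denominator s^3 + 15s^2 + 18s - 216 factors as (s - 3)(s + 6)(s + 12), giving poles at s = 3, -6, -12.
Since the pole(s) at s = 3 lie in the right half-plane, the system is unstable.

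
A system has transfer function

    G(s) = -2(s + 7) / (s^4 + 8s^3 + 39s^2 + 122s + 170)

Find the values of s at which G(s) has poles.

s = -3 + j, -3 - j, -1 + 4j, -1 - 4j

The poles are the roots of the denominator s^4 + 8s^3 + 39s^2 + 122s + 170 = 0.
No real roots exist; factor into two real quadratics: (s^2 + 6s + 10)(s^2 + 2s + 17) = 0.
Each quadratic gives a conjugate pair via the quadratic formula.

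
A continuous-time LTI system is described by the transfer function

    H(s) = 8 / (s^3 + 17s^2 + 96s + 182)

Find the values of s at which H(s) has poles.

The poles are the roots of the denominator s^3 + 17s^2 + 96s + 182 = 0.
Trying s = -7: the polynomial evaluates to 0, so (s + 7) is a factor.
Dividing out leaves s^2 + 10s + 26 = 0.
The quadratic formula then gives s = -5 ± 1j.

s = -5 + j, -5 - j, -7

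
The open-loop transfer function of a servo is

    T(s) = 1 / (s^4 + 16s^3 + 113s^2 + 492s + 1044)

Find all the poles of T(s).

s = -6, -2 + 5j, -2 - 5j, -6

The poles are the roots of the denominator s^4 + 16s^3 + 113s^2 + 492s + 1044 = 0.
Trying s = -6: the polynomial evaluates to 0, so (s + 6) is a factor.
Dividing out leaves s^3 + 10s^2 + 53s + 174 = 0.
This factors further as (s^2 + 4s + 29)(s + 6) = 0.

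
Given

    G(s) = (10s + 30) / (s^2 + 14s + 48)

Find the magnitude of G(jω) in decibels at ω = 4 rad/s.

Substitute s = j4: numerator = 30 + j40, denominator = 32 + j56.
|G(j4)| = |30 + j40| / |32 + j56| = 50 / 64.498 ≈ 0.7752.
In decibels: 20·log₁₀(0.7752) ≈ -2.21 dB.

|G(j4)|_dB ≈ -2.21 dB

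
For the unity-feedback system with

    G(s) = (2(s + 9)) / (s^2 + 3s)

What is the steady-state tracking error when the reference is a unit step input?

G(s) has one pole at the origin.
This is a Type 1 system; for a step input the steady-state error is zero.

e_ss = 0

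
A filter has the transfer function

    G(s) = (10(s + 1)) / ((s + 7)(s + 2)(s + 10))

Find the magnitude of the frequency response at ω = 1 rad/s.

Substitute s = j1: numerator = 10 + j10, denominator = 121 + j103.
|G(j1)| = |10 + j10| / |121 + j103| = 14.142 / 158.90 ≈ 0.08900.

|G(j1)| ≈ 0.08900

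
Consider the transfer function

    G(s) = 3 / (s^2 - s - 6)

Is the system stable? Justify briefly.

unstable

The denominator s^2 - s - 6 factors as (s + 2)(s - 3), giving poles at s = -2, 3.
Since the pole(s) at s = 3 lie in the right half-plane, the system is unstable.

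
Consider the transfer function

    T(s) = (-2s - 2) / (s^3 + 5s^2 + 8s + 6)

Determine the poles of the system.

s = -1 + j, -1 - j, -3

The poles are the roots of the denominator s^3 + 5s^2 + 8s + 6 = 0.
Trying s = -3: the polynomial evaluates to 0, so (s + 3) is a factor.
Dividing out leaves s^2 + 2s + 2 = 0.
The quadratic formula then gives s = -1 ± 1j.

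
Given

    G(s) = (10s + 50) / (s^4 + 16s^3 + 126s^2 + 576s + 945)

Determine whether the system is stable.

The denominator s^4 + 16s^3 + 126s^2 + 576s + 945 factors as (s + 7)(s + 3)(s^2 + 6s + 45), giving poles at s = -7, -3, -3 + 6j, -3 - 6j.
Since all poles lie strictly in the left half-plane, the system is stable.

stable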